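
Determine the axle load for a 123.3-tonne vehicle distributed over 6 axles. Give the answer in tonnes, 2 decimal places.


Load per axle = total weight / number of axles
Load = 123.3 / 6
Load = 20.55 tonnes

20.55


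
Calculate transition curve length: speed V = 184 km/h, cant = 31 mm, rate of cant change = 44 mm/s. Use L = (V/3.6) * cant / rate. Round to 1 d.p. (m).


Convert speed: V = 184 / 3.6 = 51.1111 m/s
L = 51.1111 * 31 / 44
L = 1584.4444 / 44
L = 36.0 m

36.0


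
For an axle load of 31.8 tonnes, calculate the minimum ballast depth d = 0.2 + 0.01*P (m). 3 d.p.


d = 0.2 + 0.01 * 31.8
d = 0.2 + 0.318
d = 0.518 m

0.518


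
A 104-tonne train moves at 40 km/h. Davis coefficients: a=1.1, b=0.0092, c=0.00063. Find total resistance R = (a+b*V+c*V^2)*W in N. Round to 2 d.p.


b*V = 0.0092 * 40 = 0.368
c*V^2 = 0.00063 * 1600 = 1.008
R_per_t = 1.1 + 0.368 + 1.008 = 2.476 N/t
R_total = 2.476 * 104 = 257.50 N

257.50


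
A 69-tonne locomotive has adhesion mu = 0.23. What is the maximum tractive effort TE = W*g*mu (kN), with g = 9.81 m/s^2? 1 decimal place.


TE_max = W * g * mu
TE_max = 69 * 9.81 * 0.23
TE_max = 676.89 * 0.23
TE_max = 155.7 kN

155.7


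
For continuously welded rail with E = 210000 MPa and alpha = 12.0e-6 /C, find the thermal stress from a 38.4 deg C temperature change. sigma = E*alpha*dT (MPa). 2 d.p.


sigma = E * alpha * dT
sigma = 210000 * 12.0e-6 * 38.4
sigma = 2.52 * 38.4
sigma = 96.77 MPa

96.77


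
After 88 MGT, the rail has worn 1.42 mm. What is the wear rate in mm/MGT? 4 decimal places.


Wear rate = total wear / cumulative tonnage
Rate = 1.42 / 88
Rate = 0.0161 mm/MGT

0.0161


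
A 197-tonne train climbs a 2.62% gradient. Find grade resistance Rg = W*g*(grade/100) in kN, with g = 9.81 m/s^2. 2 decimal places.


Rg = W * 9.81 * grade / 100
Rg = 197 * 9.81 * 2.62 / 100
Rg = 1932.57 * 0.0262
Rg = 50.63 kN

50.63


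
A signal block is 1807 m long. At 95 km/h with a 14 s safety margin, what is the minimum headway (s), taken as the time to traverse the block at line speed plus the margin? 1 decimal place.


V = 95 / 3.6 = 26.3889 m/s
Block traversal time = 1807 / 26.3889 = 68.4758 s
Headway = 68.4758 + 14
Headway = 82.5 s

82.5


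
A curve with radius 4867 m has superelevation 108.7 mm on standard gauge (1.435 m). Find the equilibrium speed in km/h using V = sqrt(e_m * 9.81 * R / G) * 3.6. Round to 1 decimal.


Convert cant: e = 108.7 mm = 0.1087 m
V_ms = sqrt(0.1087 * 9.81 * 4867 / 1.435)
V_ms = sqrt(3616.662613) = 60.1387 m/s
V = 60.1387 * 3.6 = 216.5 km/h

216.5


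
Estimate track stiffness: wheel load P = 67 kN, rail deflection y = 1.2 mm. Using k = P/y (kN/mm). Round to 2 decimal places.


Track stiffness k = P / y
k = 67 / 1.2
k = 55.83 kN/mm

55.83


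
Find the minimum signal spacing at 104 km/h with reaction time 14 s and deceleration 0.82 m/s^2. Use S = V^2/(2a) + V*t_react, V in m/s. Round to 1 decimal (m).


V = 104 / 3.6 = 28.8889 m/s
Braking distance = 28.8889^2 / (2*0.82) = 508.8829 m
Sighting distance = 28.8889 * 14 = 404.4444 m
S = 508.8829 + 404.4444 = 913.3 m

913.3


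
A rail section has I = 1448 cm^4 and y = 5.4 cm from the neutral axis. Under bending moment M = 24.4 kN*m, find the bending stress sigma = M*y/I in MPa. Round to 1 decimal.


Convert units:
M = 24.4 kN*m = 24400000 N*mm
y = 5.4 cm = 54 mm
I = 1448 cm^4 = 14480000 mm^4
sigma = 24400000 * 54 / 14480000
sigma = 91.0 MPa

91.0


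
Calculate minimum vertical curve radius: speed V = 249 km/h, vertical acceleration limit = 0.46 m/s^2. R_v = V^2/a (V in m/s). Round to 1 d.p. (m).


Convert speed: V = 249 / 3.6 = 69.1667 m/s
V^2 = 4784.0278 m^2/s^2
R_v = 4784.0278 / 0.46
R_v = 10400.1 m

10400.1


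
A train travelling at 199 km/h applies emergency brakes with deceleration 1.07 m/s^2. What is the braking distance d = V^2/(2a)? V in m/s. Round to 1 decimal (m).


Convert speed: V = 199 / 3.6 = 55.2778 m/s
V^2 = 3055.6327
d = 3055.6327 / (2 * 1.07)
d = 3055.6327 / 2.14
d = 1427.9 m

1427.9


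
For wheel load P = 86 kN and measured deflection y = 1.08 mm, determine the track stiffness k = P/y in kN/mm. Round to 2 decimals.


Track stiffness k = P / y
k = 86 / 1.08
k = 79.63 kN/mm

79.63


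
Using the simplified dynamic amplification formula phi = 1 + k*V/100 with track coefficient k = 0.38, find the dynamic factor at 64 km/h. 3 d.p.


phi = 1 + k * V / 100
phi = 1 + 0.38 * 64 / 100
phi = 1 + 0.2432
phi = 1.243

1.243


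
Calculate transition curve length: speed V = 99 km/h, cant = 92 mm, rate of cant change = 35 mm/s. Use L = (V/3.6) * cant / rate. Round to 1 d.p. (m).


Convert speed: V = 99 / 3.6 = 27.5 m/s
L = 27.5 * 92 / 35
L = 2530.0 / 35
L = 72.3 m

72.3


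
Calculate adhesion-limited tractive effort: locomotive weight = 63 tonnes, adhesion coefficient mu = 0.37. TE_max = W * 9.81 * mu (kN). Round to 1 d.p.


TE_max = W * g * mu
TE_max = 63 * 9.81 * 0.37
TE_max = 618.03 * 0.37
TE_max = 228.7 kN

228.7


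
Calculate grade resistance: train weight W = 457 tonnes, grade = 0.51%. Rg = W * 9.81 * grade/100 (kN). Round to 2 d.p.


Rg = W * 9.81 * grade / 100
Rg = 457 * 9.81 * 0.51 / 100
Rg = 4483.17 * 0.0051
Rg = 22.86 kN

22.86


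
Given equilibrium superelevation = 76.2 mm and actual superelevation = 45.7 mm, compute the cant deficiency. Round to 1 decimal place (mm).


Cant deficiency = equilibrium cant - actual cant
CD = 76.2 - 45.7
CD = 30.5 mm

30.5


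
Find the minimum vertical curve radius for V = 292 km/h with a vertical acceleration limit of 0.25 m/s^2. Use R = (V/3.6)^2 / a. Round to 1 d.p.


Convert speed: V = 292 / 3.6 = 81.1111 m/s
V^2 = 6579.0123 m^2/s^2
R_v = 6579.0123 / 0.25
R_v = 26316.0 m

26316.0


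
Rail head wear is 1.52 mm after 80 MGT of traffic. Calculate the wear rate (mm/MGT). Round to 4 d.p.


Wear rate = total wear / cumulative tonnage
Rate = 1.52 / 80
Rate = 0.0190 mm/MGT

0.0190


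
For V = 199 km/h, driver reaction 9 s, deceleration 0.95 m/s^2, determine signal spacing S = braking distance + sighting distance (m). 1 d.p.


V = 199 / 3.6 = 55.2778 m/s
Braking distance = 55.2778^2 / (2*0.95) = 1608.2277 m
Sighting distance = 55.2778 * 9 = 497.5 m
S = 1608.2277 + 497.5 = 2105.7 m

2105.7


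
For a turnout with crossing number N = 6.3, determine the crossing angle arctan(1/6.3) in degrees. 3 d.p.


1/N = 1/6.3 = 0.15873
angle = arctan(0.15873) = 0.157417 rad
angle = 0.157417 * 180/pi = 9.019 degrees

9.019


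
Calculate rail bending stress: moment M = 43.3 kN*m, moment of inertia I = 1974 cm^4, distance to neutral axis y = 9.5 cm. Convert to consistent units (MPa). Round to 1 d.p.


Convert units:
M = 43.3 kN*m = 43300000 N*mm
y = 9.5 cm = 95 mm
I = 1974 cm^4 = 19740000 mm^4
sigma = 43300000 * 95 / 19740000
sigma = 208.4 MPa

208.4


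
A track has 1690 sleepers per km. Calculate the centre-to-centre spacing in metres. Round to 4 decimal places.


Spacing = 1000 m / number of sleepers
Spacing = 1000 / 1690
Spacing = 0.5917 m

0.5917


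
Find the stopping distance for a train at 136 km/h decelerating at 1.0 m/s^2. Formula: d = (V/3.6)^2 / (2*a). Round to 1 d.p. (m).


Convert speed: V = 136 / 3.6 = 37.7778 m/s
V^2 = 1427.1605
d = 1427.1605 / (2 * 1.0)
d = 1427.1605 / 2.0
d = 713.6 m

713.6


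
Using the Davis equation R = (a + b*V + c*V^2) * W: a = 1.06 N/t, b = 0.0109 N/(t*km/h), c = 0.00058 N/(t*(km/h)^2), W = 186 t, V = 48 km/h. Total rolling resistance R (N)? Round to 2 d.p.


b*V = 0.0109 * 48 = 0.5232
c*V^2 = 0.00058 * 2304 = 1.33632
R_per_t = 1.06 + 0.5232 + 1.33632 = 2.91952 N/t
R_total = 2.91952 * 186 = 543.03 N

543.03


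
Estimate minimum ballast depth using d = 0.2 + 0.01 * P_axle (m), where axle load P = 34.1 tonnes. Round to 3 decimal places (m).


d = 0.2 + 0.01 * 34.1
d = 0.2 + 0.341
d = 0.541 m

0.541


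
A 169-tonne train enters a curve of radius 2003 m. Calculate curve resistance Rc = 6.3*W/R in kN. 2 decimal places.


Rc = 6.3 * W / R
Rc = 6.3 * 169 / 2003
Rc = 1064.7 / 2003
Rc = 0.53 kN

0.53


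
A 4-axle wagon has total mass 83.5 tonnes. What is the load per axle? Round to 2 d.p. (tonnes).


Load per axle = total weight / number of axles
Load = 83.5 / 4
Load = 20.88 tonnes

20.88


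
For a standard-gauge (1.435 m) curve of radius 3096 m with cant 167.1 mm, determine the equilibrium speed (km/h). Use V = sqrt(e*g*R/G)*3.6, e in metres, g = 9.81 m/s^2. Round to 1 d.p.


Convert cant: e = 167.1 mm = 0.1671 m
V_ms = sqrt(0.1671 * 9.81 * 3096 / 1.435)
V_ms = sqrt(3536.669753) = 59.4699 m/s
V = 59.4699 * 3.6 = 214.1 km/h

214.1


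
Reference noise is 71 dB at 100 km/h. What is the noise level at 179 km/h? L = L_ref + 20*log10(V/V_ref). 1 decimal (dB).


V/V_ref = 179 / 100 = 1.79
log10(1.79) = 0.252853
20 * 0.252853 = 5.0571
L = 71 + 5.0571 = 76.1 dB

76.1


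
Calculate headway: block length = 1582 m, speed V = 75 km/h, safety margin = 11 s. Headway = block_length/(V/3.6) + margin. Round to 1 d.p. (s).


V = 75 / 3.6 = 20.8333 m/s
Block traversal time = 1582 / 20.8333 = 75.936 s
Headway = 75.936 + 11
Headway = 86.9 s

86.9


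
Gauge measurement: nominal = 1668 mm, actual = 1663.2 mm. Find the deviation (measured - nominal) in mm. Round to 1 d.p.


Deviation = measured - nominal
Deviation = 1663.2 - 1668
Deviation = -4.8 mm

-4.8


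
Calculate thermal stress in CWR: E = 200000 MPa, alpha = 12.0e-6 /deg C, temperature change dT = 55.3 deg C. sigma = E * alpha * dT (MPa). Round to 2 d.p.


sigma = E * alpha * dT
sigma = 200000 * 12.0e-6 * 55.3
sigma = 2.4 * 55.3
sigma = 132.72 MPa

132.72


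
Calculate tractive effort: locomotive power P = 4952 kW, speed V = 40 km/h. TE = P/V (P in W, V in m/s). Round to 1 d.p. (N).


Convert: P = 4952 kW = 4952000 W
V = 40 / 3.6 = 11.1111 m/s
TE = 4952000 / 11.1111
TE = 445680.0 N

445680.0


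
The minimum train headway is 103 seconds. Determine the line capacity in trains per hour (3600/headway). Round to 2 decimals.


Capacity = 3600 / headway
Capacity = 3600 / 103
Capacity = 34.95 trains/hour

34.95


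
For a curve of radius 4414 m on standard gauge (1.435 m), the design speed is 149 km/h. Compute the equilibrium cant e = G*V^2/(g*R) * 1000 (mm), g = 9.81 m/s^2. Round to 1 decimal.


Convert speed: V = 149 / 3.6 = 41.3889 m/s
Apply formula: e = 1.435 * 41.3889^2 / (9.81 * 4414)
e = 1.435 * 1713.0401 / 43301.34
e = 0.05677 m = 56.8 mm

56.8


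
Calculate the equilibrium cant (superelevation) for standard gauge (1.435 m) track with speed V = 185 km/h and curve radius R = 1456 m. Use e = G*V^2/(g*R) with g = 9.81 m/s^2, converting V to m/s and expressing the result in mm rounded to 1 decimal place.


Convert speed: V = 185 / 3.6 = 51.3889 m/s
Apply formula: e = 1.435 * 51.3889^2 / (9.81 * 1456)
e = 1.435 * 2640.8179 / 14283.36
e = 0.265314 m = 265.3 mm

265.3


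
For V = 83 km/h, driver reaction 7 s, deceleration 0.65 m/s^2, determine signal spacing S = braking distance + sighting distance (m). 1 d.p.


V = 83 / 3.6 = 23.0556 m/s
Braking distance = 23.0556^2 / (2*0.65) = 408.8913 m
Sighting distance = 23.0556 * 7 = 161.3889 m
S = 408.8913 + 161.3889 = 570.3 m

570.3


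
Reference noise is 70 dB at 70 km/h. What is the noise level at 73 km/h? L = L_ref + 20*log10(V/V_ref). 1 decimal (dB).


V/V_ref = 73 / 70 = 1.042857
log10(1.042857) = 0.018225
20 * 0.018225 = 0.3645
L = 70 + 0.3645 = 70.4 dB

70.4


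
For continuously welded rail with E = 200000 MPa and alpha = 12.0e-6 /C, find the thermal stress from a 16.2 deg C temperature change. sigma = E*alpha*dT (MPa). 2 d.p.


sigma = E * alpha * dT
sigma = 200000 * 12.0e-6 * 16.2
sigma = 2.4 * 16.2
sigma = 38.88 MPa

38.88


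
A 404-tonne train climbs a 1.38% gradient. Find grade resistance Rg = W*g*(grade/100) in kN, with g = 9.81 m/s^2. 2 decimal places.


Rg = W * 9.81 * grade / 100
Rg = 404 * 9.81 * 1.38 / 100
Rg = 3963.24 * 0.0138
Rg = 54.69 kN

54.69


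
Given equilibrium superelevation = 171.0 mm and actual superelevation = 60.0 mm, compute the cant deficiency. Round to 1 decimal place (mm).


Cant deficiency = equilibrium cant - actual cant
CD = 171.0 - 60.0
CD = 111.0 mm

111.0


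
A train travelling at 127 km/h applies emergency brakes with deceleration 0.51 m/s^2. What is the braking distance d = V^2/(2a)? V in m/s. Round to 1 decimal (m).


Convert speed: V = 127 / 3.6 = 35.2778 m/s
V^2 = 1244.5216
d = 1244.5216 / (2 * 0.51)
d = 1244.5216 / 1.02
d = 1220.1 m

1220.1


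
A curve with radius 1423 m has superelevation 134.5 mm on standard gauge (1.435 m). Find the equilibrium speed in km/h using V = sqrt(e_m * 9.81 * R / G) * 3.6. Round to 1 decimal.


Convert cant: e = 134.5 mm = 0.1345 m
V_ms = sqrt(0.1345 * 9.81 * 1423 / 1.435)
V_ms = sqrt(1308.411314) = 36.172 m/s
V = 36.172 * 3.6 = 130.2 km/h

130.2


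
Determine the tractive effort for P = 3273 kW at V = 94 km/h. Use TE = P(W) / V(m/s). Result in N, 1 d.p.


Convert: P = 3273 kW = 3273000 W
V = 94 / 3.6 = 26.1111 m/s
TE = 3273000 / 26.1111
TE = 125348.9 N

125348.9


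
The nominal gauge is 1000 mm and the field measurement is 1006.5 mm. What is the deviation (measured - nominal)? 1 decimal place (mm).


Deviation = measured - nominal
Deviation = 1006.5 - 1000
Deviation = 6.5 mm

6.5


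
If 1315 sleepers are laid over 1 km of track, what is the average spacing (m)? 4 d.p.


Spacing = 1000 m / number of sleepers
Spacing = 1000 / 1315
Spacing = 0.7605 m

0.7605


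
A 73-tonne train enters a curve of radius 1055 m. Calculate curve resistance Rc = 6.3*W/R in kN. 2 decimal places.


Rc = 6.3 * W / R
Rc = 6.3 * 73 / 1055
Rc = 459.9 / 1055
Rc = 0.44 kN

0.44


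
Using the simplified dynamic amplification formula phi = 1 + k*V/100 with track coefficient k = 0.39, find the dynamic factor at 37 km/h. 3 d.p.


phi = 1 + k * V / 100
phi = 1 + 0.39 * 37 / 100
phi = 1 + 0.1443
phi = 1.144

1.144


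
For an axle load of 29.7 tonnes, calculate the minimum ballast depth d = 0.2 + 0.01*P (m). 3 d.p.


d = 0.2 + 0.01 * 29.7
d = 0.2 + 0.297
d = 0.497 m

0.497


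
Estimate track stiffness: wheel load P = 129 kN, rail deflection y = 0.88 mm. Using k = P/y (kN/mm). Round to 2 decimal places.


Track stiffness k = P / y
k = 129 / 0.88
k = 146.59 kN/mm

146.59


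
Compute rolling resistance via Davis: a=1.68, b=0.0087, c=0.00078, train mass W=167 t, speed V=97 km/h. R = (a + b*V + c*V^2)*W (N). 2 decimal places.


b*V = 0.0087 * 97 = 0.8439
c*V^2 = 0.00078 * 9409 = 7.33902
R_per_t = 1.68 + 0.8439 + 7.33902 = 9.86292 N/t
R_total = 9.86292 * 167 = 1647.11 N

1647.11


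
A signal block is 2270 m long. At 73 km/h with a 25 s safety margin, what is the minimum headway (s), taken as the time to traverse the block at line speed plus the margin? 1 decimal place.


V = 73 / 3.6 = 20.2778 m/s
Block traversal time = 2270 / 20.2778 = 111.9452 s
Headway = 111.9452 + 25
Headway = 136.9 s

136.9


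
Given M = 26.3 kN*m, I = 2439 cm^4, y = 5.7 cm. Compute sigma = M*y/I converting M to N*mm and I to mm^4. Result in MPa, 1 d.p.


Convert units:
M = 26.3 kN*m = 26300000 N*mm
y = 5.7 cm = 57 mm
I = 2439 cm^4 = 24390000 mm^4
sigma = 26300000 * 57 / 24390000
sigma = 61.5 MPa

61.5


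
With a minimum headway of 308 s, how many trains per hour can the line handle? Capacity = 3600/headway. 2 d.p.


Capacity = 3600 / headway
Capacity = 3600 / 308
Capacity = 11.69 trains/hour

11.69


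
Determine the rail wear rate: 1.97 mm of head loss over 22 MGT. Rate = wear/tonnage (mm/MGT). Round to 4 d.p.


Wear rate = total wear / cumulative tonnage
Rate = 1.97 / 22
Rate = 0.0895 mm/MGT

0.0895


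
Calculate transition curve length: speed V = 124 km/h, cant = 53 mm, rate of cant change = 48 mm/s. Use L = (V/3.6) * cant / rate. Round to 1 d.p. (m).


Convert speed: V = 124 / 3.6 = 34.4444 m/s
L = 34.4444 * 53 / 48
L = 1825.5556 / 48
L = 38.0 m

38.0


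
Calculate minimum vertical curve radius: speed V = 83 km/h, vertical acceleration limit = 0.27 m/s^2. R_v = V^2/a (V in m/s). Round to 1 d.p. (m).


Convert speed: V = 83 / 3.6 = 23.0556 m/s
V^2 = 531.5586 m^2/s^2
R_v = 531.5586 / 0.27
R_v = 1968.7 m

1968.7


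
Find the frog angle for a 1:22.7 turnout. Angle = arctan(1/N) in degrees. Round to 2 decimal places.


1/N = 1/22.7 = 0.044053
angle = arctan(0.044053) = 0.044024 rad
angle = 0.044024 * 180/pi = 2.52 degrees

2.52


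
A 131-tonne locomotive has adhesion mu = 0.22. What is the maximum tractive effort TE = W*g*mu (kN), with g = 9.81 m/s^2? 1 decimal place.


TE_max = W * g * mu
TE_max = 131 * 9.81 * 0.22
TE_max = 1285.11 * 0.22
TE_max = 282.7 kN

282.7


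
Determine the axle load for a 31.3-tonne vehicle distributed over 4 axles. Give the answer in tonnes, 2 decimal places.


Load per axle = total weight / number of axles
Load = 31.3 / 4
Load = 7.83 tonnes

7.83


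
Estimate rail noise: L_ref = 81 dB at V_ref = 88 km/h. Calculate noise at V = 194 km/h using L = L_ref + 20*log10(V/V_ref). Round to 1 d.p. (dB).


V/V_ref = 194 / 88 = 2.204545
log10(2.204545) = 0.343319
20 * 0.343319 = 6.8664
L = 81 + 6.8664 = 87.9 dB

87.9


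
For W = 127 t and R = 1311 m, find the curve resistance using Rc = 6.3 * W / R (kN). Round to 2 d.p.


Rc = 6.3 * W / R
Rc = 6.3 * 127 / 1311
Rc = 800.1 / 1311
Rc = 0.61 kN

0.61


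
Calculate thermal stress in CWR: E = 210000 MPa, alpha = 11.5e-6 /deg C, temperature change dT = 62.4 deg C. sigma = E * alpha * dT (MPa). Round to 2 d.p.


sigma = E * alpha * dT
sigma = 210000 * 11.5e-6 * 62.4
sigma = 2.415 * 62.4
sigma = 150.70 MPa

150.70


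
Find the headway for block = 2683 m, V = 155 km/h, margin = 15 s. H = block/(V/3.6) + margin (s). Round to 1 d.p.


V = 155 / 3.6 = 43.0556 m/s
Block traversal time = 2683 / 43.0556 = 62.3148 s
Headway = 62.3148 + 15
Headway = 77.3 s

77.3


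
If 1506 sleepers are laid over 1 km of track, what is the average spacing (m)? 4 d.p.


Spacing = 1000 m / number of sleepers
Spacing = 1000 / 1506
Spacing = 0.6640 m

0.6640


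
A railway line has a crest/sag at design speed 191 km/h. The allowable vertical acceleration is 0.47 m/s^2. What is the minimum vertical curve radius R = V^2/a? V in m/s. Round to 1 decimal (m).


Convert speed: V = 191 / 3.6 = 53.0556 m/s
V^2 = 2814.892 m^2/s^2
R_v = 2814.892 / 0.47
R_v = 5989.1 m

5989.1


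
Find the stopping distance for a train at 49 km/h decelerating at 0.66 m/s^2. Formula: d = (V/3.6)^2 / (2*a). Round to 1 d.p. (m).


Convert speed: V = 49 / 3.6 = 13.6111 m/s
V^2 = 185.2623
d = 185.2623 / (2 * 0.66)
d = 185.2623 / 1.32
d = 140.4 m

140.4


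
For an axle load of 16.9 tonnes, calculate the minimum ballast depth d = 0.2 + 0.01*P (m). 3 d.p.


d = 0.2 + 0.01 * 16.9
d = 0.2 + 0.169
d = 0.369 m

0.369


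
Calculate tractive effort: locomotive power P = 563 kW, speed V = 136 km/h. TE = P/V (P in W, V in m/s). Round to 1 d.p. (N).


Convert: P = 563 kW = 563000 W
V = 136 / 3.6 = 37.7778 m/s
TE = 563000 / 37.7778
TE = 14902.9 N

14902.9


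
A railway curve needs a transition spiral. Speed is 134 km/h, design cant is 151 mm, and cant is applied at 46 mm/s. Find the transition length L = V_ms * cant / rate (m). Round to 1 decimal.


Convert speed: V = 134 / 3.6 = 37.2222 m/s
L = 37.2222 * 151 / 46
L = 5620.5556 / 46
L = 122.2 m

122.2


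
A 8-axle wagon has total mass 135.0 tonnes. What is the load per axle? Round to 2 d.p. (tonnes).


Load per axle = total weight / number of axles
Load = 135.0 / 8
Load = 16.88 tonnes

16.88


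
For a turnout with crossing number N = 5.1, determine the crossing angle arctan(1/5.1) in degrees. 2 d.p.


1/N = 1/5.1 = 0.196078
angle = arctan(0.196078) = 0.193622 rad
angle = 0.193622 * 180/pi = 11.09 degrees

11.09


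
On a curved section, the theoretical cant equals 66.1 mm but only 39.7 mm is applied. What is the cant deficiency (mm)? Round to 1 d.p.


Cant deficiency = equilibrium cant - actual cant
CD = 66.1 - 39.7
CD = 26.4 mm

26.4


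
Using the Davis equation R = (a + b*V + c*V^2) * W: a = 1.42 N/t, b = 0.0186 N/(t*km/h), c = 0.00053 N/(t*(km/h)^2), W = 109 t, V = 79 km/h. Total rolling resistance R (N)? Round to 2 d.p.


b*V = 0.0186 * 79 = 1.4694
c*V^2 = 0.00053 * 6241 = 3.30773
R_per_t = 1.42 + 1.4694 + 3.30773 = 6.19713 N/t
R_total = 6.19713 * 109 = 675.49 N

675.49


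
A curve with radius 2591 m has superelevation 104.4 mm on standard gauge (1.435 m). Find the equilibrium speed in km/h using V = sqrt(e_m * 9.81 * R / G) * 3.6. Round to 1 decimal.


Convert cant: e = 104.4 mm = 0.1044 m
V_ms = sqrt(0.1044 * 9.81 * 2591 / 1.435)
V_ms = sqrt(1849.204825) = 43.0024 m/s
V = 43.0024 * 3.6 = 154.8 km/h

154.8


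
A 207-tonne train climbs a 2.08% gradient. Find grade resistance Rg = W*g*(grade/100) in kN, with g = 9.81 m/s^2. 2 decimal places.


Rg = W * 9.81 * grade / 100
Rg = 207 * 9.81 * 2.08 / 100
Rg = 2030.67 * 0.0208
Rg = 42.24 kN

42.24


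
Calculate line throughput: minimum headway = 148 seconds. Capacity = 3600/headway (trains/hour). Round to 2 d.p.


Capacity = 3600 / headway
Capacity = 3600 / 148
Capacity = 24.32 trains/hour

24.32


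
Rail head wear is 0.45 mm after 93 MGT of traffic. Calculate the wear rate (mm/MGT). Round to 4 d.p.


Wear rate = total wear / cumulative tonnage
Rate = 0.45 / 93
Rate = 0.0048 mm/MGT

0.0048


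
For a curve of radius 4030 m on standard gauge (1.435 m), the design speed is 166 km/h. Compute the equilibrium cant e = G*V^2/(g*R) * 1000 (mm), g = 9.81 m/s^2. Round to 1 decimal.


Convert speed: V = 166 / 3.6 = 46.1111 m/s
Apply formula: e = 1.435 * 46.1111^2 / (9.81 * 4030)
e = 1.435 * 2126.2346 / 39534.3
e = 0.077177 m = 77.2 mm

77.2


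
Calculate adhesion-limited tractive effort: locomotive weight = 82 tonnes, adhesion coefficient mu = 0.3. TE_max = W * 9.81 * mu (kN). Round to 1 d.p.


TE_max = W * g * mu
TE_max = 82 * 9.81 * 0.3
TE_max = 804.42 * 0.3
TE_max = 241.3 kN

241.3


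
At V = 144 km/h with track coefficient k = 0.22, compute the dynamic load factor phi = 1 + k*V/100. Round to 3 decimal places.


phi = 1 + k * V / 100
phi = 1 + 0.22 * 144 / 100
phi = 1 + 0.3168
phi = 1.317

1.317


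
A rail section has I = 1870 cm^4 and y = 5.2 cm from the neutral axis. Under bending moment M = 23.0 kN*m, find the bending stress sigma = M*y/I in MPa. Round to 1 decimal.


Convert units:
M = 23.0 kN*m = 23000000 N*mm
y = 5.2 cm = 52 mm
I = 1870 cm^4 = 18700000 mm^4
sigma = 23000000 * 52 / 18700000
sigma = 64.0 MPa

64.0


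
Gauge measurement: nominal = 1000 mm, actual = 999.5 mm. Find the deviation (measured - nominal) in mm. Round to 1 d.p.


Deviation = measured - nominal
Deviation = 999.5 - 1000
Deviation = -0.5 mm

-0.5


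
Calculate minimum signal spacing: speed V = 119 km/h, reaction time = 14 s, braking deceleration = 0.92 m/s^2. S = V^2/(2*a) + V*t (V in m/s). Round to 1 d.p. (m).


V = 119 / 3.6 = 33.0556 m/s
Braking distance = 33.0556^2 / (2*0.92) = 593.8423 m
Sighting distance = 33.0556 * 14 = 462.7778 m
S = 593.8423 + 462.7778 = 1056.6 m

1056.6


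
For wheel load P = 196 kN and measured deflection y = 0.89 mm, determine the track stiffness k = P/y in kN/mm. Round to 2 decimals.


Track stiffness k = P / y
k = 196 / 0.89
k = 220.22 kN/mm

220.22


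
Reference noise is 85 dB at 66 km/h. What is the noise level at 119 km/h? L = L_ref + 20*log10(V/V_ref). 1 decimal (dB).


V/V_ref = 119 / 66 = 1.80303
log10(1.80303) = 0.256003
20 * 0.256003 = 5.1201
L = 85 + 5.1201 = 90.1 dB

90.1


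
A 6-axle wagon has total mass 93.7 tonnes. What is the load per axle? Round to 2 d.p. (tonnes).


Load per axle = total weight / number of axles
Load = 93.7 / 6
Load = 15.62 tonnes

15.62


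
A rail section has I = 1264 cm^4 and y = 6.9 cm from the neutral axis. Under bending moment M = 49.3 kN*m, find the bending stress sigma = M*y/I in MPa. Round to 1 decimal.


Convert units:
M = 49.3 kN*m = 49300000 N*mm
y = 6.9 cm = 69 mm
I = 1264 cm^4 = 12640000 mm^4
sigma = 49300000 * 69 / 12640000
sigma = 269.1 MPa

269.1


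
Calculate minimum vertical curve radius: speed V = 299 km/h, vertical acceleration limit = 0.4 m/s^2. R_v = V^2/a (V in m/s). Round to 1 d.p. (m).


Convert speed: V = 299 / 3.6 = 83.0556 m/s
V^2 = 6898.2253 m^2/s^2
R_v = 6898.2253 / 0.4
R_v = 17245.6 m

17245.6


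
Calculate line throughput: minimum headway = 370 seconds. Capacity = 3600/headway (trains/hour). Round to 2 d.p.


Capacity = 3600 / headway
Capacity = 3600 / 370
Capacity = 9.73 trains/hour

9.73


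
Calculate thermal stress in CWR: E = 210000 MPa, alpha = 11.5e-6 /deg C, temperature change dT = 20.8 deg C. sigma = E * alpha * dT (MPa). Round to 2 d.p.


sigma = E * alpha * dT
sigma = 210000 * 11.5e-6 * 20.8
sigma = 2.415 * 20.8
sigma = 50.23 MPa

50.23


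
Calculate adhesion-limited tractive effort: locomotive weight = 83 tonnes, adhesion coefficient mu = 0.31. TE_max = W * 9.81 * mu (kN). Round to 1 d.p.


TE_max = W * g * mu
TE_max = 83 * 9.81 * 0.31
TE_max = 814.23 * 0.31
TE_max = 252.4 kN

252.4


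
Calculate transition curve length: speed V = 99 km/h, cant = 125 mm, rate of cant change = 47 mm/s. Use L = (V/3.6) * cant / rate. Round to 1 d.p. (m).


Convert speed: V = 99 / 3.6 = 27.5 m/s
L = 27.5 * 125 / 47
L = 3437.5 / 47
L = 73.1 m

73.1


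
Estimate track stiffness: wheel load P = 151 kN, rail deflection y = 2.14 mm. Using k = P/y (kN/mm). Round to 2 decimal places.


Track stiffness k = P / y
k = 151 / 2.14
k = 70.56 kN/mm

70.56


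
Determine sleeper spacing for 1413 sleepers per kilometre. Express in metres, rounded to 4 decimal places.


Spacing = 1000 m / number of sleepers
Spacing = 1000 / 1413
Spacing = 0.7077 m

0.7077


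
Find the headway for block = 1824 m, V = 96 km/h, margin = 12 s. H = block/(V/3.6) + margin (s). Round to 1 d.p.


V = 96 / 3.6 = 26.6667 m/s
Block traversal time = 1824 / 26.6667 = 68.4 s
Headway = 68.4 + 12
Headway = 80.4 s

80.4


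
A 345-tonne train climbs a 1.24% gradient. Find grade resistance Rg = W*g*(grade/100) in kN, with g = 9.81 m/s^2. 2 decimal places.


Rg = W * 9.81 * grade / 100
Rg = 345 * 9.81 * 1.24 / 100
Rg = 3384.45 * 0.0124
Rg = 41.97 kN

41.97


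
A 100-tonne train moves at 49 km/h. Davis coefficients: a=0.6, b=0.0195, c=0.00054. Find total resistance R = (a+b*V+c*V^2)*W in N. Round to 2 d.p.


b*V = 0.0195 * 49 = 0.9555
c*V^2 = 0.00054 * 2401 = 1.29654
R_per_t = 0.6 + 0.9555 + 1.29654 = 2.85204 N/t
R_total = 2.85204 * 100 = 285.20 N

285.20


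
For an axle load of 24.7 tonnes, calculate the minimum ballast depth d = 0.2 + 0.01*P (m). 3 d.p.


d = 0.2 + 0.01 * 24.7
d = 0.2 + 0.247
d = 0.447 m

0.447


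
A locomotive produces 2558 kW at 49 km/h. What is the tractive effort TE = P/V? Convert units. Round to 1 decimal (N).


Convert: P = 2558 kW = 2558000 W
V = 49 / 3.6 = 13.6111 m/s
TE = 2558000 / 13.6111
TE = 187934.7 N

187934.7


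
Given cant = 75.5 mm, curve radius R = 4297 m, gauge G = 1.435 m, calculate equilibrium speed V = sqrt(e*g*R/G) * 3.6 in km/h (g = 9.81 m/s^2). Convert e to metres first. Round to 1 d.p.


Convert cant: e = 75.5 mm = 0.0755 m
V_ms = sqrt(0.0755 * 9.81 * 4297 / 1.435)
V_ms = sqrt(2217.835913) = 47.0939 m/s
V = 47.0939 * 3.6 = 169.5 km/h

169.5


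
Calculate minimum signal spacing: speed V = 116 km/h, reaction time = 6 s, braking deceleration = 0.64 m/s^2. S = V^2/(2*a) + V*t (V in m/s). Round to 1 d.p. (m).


V = 116 / 3.6 = 32.2222 m/s
Braking distance = 32.2222^2 / (2*0.64) = 811.1497 m
Sighting distance = 32.2222 * 6 = 193.3333 m
S = 811.1497 + 193.3333 = 1004.5 m

1004.5


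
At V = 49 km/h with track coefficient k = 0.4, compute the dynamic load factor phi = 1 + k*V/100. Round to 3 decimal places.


phi = 1 + k * V / 100
phi = 1 + 0.4 * 49 / 100
phi = 1 + 0.196
phi = 1.196

1.196


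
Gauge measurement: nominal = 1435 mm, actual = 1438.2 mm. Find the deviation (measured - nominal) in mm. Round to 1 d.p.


Deviation = measured - nominal
Deviation = 1438.2 - 1435
Deviation = 3.2 mm

3.2


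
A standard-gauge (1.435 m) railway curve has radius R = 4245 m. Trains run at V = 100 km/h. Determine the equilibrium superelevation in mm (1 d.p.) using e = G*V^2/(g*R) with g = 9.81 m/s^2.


Convert speed: V = 100 / 3.6 = 27.7778 m/s
Apply formula: e = 1.435 * 27.7778^2 / (9.81 * 4245)
e = 1.435 * 771.6049 / 41643.45
e = 0.026589 m = 26.6 mm

26.6


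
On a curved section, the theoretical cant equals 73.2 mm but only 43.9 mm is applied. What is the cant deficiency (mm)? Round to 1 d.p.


Cant deficiency = equilibrium cant - actual cant
CD = 73.2 - 43.9
CD = 29.3 mm

29.3


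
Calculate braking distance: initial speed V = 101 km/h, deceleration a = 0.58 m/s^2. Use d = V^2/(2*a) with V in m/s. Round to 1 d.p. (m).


Convert speed: V = 101 / 3.6 = 28.0556 m/s
V^2 = 787.1142
d = 787.1142 / (2 * 0.58)
d = 787.1142 / 1.16
d = 678.5 m

678.5


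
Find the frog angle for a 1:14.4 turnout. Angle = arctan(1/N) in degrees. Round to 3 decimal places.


1/N = 1/14.4 = 0.069444
angle = arctan(0.069444) = 0.069333 rad
angle = 0.069333 * 180/pi = 3.972 degrees

3.972


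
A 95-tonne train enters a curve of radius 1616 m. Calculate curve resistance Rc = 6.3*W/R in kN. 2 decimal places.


Rc = 6.3 * W / R
Rc = 6.3 * 95 / 1616
Rc = 598.5 / 1616
Rc = 0.37 kN

0.37


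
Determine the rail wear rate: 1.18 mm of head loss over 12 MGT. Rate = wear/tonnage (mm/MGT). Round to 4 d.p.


Wear rate = total wear / cumulative tonnage
Rate = 1.18 / 12
Rate = 0.0983 mm/MGT

0.0983


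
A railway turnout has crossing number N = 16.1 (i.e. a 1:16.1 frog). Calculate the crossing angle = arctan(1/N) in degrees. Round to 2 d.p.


1/N = 1/16.1 = 0.062112
angle = arctan(0.062112) = 0.062032 rad
angle = 0.062032 * 180/pi = 3.55 degrees

3.55


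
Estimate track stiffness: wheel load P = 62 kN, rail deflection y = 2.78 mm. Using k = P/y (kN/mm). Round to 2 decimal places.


Track stiffness k = P / y
k = 62 / 2.78
k = 22.30 kN/mm

22.30


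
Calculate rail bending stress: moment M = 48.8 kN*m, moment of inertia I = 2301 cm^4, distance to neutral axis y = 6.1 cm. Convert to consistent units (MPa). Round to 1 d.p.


Convert units:
M = 48.8 kN*m = 48800000 N*mm
y = 6.1 cm = 61 mm
I = 2301 cm^4 = 23010000 mm^4
sigma = 48800000 * 61 / 23010000
sigma = 129.4 MPa

129.4


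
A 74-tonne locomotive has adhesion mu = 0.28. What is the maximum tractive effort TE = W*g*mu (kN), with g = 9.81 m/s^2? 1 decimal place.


TE_max = W * g * mu
TE_max = 74 * 9.81 * 0.28
TE_max = 725.94 * 0.28
TE_max = 203.3 kN

203.3


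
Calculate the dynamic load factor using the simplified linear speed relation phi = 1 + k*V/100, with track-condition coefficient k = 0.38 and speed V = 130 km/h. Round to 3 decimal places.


phi = 1 + k * V / 100
phi = 1 + 0.38 * 130 / 100
phi = 1 + 0.494
phi = 1.494

1.494


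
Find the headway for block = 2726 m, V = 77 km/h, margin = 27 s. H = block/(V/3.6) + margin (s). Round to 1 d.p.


V = 77 / 3.6 = 21.3889 m/s
Block traversal time = 2726 / 21.3889 = 127.4494 s
Headway = 127.4494 + 27
Headway = 154.4 s

154.4


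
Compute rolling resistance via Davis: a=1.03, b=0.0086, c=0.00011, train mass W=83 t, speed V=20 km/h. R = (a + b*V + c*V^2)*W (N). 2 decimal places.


b*V = 0.0086 * 20 = 0.172
c*V^2 = 0.00011 * 400 = 0.044
R_per_t = 1.03 + 0.172 + 0.044 = 1.246 N/t
R_total = 1.246 * 83 = 103.42 N

103.42


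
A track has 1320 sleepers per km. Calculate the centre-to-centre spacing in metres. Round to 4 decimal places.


Spacing = 1000 m / number of sleepers
Spacing = 1000 / 1320
Spacing = 0.7576 m

0.7576


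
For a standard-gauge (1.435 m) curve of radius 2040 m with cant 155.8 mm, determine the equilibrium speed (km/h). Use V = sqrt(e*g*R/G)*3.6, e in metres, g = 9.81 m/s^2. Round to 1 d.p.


Convert cant: e = 155.8 mm = 0.1558 m
V_ms = sqrt(0.1558 * 9.81 * 2040 / 1.435)
V_ms = sqrt(2172.774857) = 46.613 m/s
V = 46.613 * 3.6 = 167.8 km/h

167.8


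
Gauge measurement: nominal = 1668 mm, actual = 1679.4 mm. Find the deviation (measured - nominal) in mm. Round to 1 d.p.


Deviation = measured - nominal
Deviation = 1679.4 - 1668
Deviation = 11.4 mm

11.4


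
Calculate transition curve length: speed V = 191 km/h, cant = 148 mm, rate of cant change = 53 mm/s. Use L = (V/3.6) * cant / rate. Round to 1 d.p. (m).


Convert speed: V = 191 / 3.6 = 53.0556 m/s
L = 53.0556 * 148 / 53
L = 7852.2222 / 53
L = 148.2 m

148.2


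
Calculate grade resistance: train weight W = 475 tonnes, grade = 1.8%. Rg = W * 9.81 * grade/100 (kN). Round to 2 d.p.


Rg = W * 9.81 * grade / 100
Rg = 475 * 9.81 * 1.8 / 100
Rg = 4659.75 * 0.018
Rg = 83.88 kN

83.88


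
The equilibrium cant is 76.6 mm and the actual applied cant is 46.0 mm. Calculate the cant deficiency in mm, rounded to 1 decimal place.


Cant deficiency = equilibrium cant - actual cant
CD = 76.6 - 46.0
CD = 30.6 mm

30.6


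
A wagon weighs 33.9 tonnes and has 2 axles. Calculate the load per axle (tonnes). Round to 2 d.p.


Load per axle = total weight / number of axles
Load = 33.9 / 2
Load = 16.95 tonnes

16.95


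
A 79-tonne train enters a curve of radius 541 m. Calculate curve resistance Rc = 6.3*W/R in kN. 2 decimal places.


Rc = 6.3 * W / R
Rc = 6.3 * 79 / 541
Rc = 497.7 / 541
Rc = 0.92 kN

0.92


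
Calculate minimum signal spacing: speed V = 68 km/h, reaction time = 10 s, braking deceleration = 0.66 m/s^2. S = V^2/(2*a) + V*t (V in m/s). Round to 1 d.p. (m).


V = 68 / 3.6 = 18.8889 m/s
Braking distance = 18.8889^2 / (2*0.66) = 270.2955 m
Sighting distance = 18.8889 * 10 = 188.8889 m
S = 270.2955 + 188.8889 = 459.2 m

459.2


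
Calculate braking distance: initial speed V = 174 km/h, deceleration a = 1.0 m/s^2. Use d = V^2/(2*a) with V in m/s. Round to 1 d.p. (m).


Convert speed: V = 174 / 3.6 = 48.3333 m/s
V^2 = 2336.1111
d = 2336.1111 / (2 * 1.0)
d = 2336.1111 / 2.0
d = 1168.1 m

1168.1


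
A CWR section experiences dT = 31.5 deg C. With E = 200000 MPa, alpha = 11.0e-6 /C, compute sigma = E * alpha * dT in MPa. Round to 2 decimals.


sigma = E * alpha * dT
sigma = 200000 * 11.0e-6 * 31.5
sigma = 2.2 * 31.5
sigma = 69.30 MPa

69.30


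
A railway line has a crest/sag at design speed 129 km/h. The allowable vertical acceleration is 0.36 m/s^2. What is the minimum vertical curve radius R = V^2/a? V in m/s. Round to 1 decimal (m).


Convert speed: V = 129 / 3.6 = 35.8333 m/s
V^2 = 1284.0278 m^2/s^2
R_v = 1284.0278 / 0.36
R_v = 3566.7 m

3566.7


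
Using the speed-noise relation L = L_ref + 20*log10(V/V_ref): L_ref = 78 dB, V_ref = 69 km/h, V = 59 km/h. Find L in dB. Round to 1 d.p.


V/V_ref = 59 / 69 = 0.855072
log10(0.855072) = -0.067997
20 * -0.067997 = -1.3599
L = 78 + -1.3599 = 76.6 dB

76.6


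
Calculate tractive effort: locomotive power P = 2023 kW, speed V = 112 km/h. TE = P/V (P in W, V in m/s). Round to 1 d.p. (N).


Convert: P = 2023 kW = 2023000 W
V = 112 / 3.6 = 31.1111 m/s
TE = 2023000 / 31.1111
TE = 65025.0 N

65025.0


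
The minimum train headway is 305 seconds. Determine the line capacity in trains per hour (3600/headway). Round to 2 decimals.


Capacity = 3600 / headway
Capacity = 3600 / 305
Capacity = 11.80 trains/hour

11.80


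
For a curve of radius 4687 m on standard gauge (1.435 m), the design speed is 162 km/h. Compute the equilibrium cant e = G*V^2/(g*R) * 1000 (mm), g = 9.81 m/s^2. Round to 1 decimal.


Convert speed: V = 162 / 3.6 = 45.0 m/s
Apply formula: e = 1.435 * 45.0^2 / (9.81 * 4687)
e = 1.435 * 2025.0 / 45979.47
e = 0.063199 m = 63.2 mm

63.2


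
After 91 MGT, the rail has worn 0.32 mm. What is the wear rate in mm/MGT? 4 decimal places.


Wear rate = total wear / cumulative tonnage
Rate = 0.32 / 91
Rate = 0.0035 mm/MGT

0.0035


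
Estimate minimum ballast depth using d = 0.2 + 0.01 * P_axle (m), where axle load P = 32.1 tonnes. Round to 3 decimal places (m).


d = 0.2 + 0.01 * 32.1
d = 0.2 + 0.321
d = 0.521 m

0.521


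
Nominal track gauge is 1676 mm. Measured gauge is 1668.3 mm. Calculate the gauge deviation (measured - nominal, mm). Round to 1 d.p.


Deviation = measured - nominal
Deviation = 1668.3 - 1676
Deviation = -7.7 mm

-7.7


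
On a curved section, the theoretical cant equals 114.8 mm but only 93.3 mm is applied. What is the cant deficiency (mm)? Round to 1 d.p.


Cant deficiency = equilibrium cant - actual cant
CD = 114.8 - 93.3
CD = 21.5 mm

21.5


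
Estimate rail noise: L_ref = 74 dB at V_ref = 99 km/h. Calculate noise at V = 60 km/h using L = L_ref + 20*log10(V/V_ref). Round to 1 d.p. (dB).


V/V_ref = 60 / 99 = 0.606061
log10(0.606061) = -0.217484
20 * -0.217484 = -4.3497
L = 74 + -4.3497 = 69.7 dB

69.7


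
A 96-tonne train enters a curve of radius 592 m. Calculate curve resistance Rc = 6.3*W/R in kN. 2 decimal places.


Rc = 6.3 * W / R
Rc = 6.3 * 96 / 592
Rc = 604.8 / 592
Rc = 1.02 kN

1.02


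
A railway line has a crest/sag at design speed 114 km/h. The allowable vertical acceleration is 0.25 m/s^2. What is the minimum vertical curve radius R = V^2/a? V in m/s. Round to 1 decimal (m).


Convert speed: V = 114 / 3.6 = 31.6667 m/s
V^2 = 1002.7778 m^2/s^2
R_v = 1002.7778 / 0.25
R_v = 4011.1 m

4011.1


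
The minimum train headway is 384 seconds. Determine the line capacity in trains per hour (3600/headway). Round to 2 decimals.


Capacity = 3600 / headway
Capacity = 3600 / 384
Capacity = 9.38 trains/hour

9.38


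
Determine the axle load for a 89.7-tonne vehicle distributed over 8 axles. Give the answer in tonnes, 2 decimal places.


Load per axle = total weight / number of axles
Load = 89.7 / 8
Load = 11.21 tonnes

11.21


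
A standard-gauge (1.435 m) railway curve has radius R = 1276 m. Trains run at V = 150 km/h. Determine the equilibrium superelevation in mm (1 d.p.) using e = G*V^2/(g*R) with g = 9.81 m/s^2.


Convert speed: V = 150 / 3.6 = 41.6667 m/s
Apply formula: e = 1.435 * 41.6667^2 / (9.81 * 1276)
e = 1.435 * 1736.1111 / 12517.56
e = 0.199026 m = 199.0 mm

199.0


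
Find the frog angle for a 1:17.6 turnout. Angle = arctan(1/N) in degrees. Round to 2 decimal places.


1/N = 1/17.6 = 0.056818
angle = arctan(0.056818) = 0.056757 rad
angle = 0.056757 * 180/pi = 3.25 degrees

3.25


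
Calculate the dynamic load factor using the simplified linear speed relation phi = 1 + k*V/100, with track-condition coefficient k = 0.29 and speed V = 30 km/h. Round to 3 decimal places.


phi = 1 + k * V / 100
phi = 1 + 0.29 * 30 / 100
phi = 1 + 0.087
phi = 1.087

1.087


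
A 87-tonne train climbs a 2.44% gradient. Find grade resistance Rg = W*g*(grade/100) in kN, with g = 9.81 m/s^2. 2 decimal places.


Rg = W * 9.81 * grade / 100
Rg = 87 * 9.81 * 2.44 / 100
Rg = 853.47 * 0.0244
Rg = 20.82 kN

20.82


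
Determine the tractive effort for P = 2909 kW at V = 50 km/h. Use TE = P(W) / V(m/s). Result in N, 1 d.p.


Convert: P = 2909 kW = 2909000 W
V = 50 / 3.6 = 13.8889 m/s
TE = 2909000 / 13.8889
TE = 209448.0 N

209448.0


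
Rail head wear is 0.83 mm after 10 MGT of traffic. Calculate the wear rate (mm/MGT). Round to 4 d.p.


Wear rate = total wear / cumulative tonnage
Rate = 0.83 / 10
Rate = 0.0830 mm/MGT

0.0830


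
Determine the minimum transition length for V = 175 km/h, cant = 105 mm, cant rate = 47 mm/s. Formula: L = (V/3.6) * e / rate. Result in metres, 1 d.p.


Convert speed: V = 175 / 3.6 = 48.6111 m/s
L = 48.6111 * 105 / 47
L = 5104.1667 / 47
L = 108.6 m

108.6


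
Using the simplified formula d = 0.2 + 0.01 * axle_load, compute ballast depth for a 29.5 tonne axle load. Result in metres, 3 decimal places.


d = 0.2 + 0.01 * 29.5
d = 0.2 + 0.295
d = 0.495 m

0.495
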